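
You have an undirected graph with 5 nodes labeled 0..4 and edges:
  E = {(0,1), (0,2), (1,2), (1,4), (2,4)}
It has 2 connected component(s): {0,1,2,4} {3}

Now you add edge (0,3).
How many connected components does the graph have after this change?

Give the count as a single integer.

Answer: 1

Derivation:
Initial component count: 2
Add (0,3): merges two components. Count decreases: 2 -> 1.
New component count: 1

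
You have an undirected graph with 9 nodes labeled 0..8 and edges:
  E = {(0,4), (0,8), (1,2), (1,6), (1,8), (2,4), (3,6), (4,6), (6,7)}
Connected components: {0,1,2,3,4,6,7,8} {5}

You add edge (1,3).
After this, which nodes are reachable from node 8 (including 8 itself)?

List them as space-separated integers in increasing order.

Answer: 0 1 2 3 4 6 7 8

Derivation:
Before: nodes reachable from 8: {0,1,2,3,4,6,7,8}
Adding (1,3): both endpoints already in same component. Reachability from 8 unchanged.
After: nodes reachable from 8: {0,1,2,3,4,6,7,8}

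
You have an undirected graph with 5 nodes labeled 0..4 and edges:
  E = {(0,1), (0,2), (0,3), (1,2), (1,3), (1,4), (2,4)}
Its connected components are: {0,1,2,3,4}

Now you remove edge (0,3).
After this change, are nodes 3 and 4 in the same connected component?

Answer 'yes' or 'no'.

Answer: yes

Derivation:
Initial components: {0,1,2,3,4}
Removing edge (0,3): not a bridge — component count unchanged at 1.
New components: {0,1,2,3,4}
Are 3 and 4 in the same component? yes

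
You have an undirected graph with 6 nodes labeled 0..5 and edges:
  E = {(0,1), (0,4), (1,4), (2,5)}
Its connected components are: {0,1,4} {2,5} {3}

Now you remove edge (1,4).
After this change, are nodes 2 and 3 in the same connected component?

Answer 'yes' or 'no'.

Initial components: {0,1,4} {2,5} {3}
Removing edge (1,4): not a bridge — component count unchanged at 3.
New components: {0,1,4} {2,5} {3}
Are 2 and 3 in the same component? no

Answer: no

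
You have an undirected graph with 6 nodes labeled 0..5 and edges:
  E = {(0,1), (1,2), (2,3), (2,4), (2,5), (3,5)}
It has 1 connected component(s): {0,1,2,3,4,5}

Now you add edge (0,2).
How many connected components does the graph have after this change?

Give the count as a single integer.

Initial component count: 1
Add (0,2): endpoints already in same component. Count unchanged: 1.
New component count: 1

Answer: 1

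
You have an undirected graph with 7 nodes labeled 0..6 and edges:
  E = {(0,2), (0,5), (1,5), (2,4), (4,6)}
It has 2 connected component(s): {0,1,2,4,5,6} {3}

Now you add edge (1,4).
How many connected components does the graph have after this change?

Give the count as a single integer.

Answer: 2

Derivation:
Initial component count: 2
Add (1,4): endpoints already in same component. Count unchanged: 2.
New component count: 2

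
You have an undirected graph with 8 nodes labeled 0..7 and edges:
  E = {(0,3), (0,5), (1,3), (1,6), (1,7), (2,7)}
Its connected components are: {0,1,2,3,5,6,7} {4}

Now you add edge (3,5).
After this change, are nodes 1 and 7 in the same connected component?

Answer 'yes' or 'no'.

Initial components: {0,1,2,3,5,6,7} {4}
Adding edge (3,5): both already in same component {0,1,2,3,5,6,7}. No change.
New components: {0,1,2,3,5,6,7} {4}
Are 1 and 7 in the same component? yes

Answer: yes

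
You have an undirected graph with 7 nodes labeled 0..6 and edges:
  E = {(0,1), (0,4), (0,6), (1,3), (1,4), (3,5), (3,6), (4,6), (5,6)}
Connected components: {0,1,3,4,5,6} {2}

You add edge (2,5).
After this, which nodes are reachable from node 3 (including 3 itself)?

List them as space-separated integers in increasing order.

Answer: 0 1 2 3 4 5 6

Derivation:
Before: nodes reachable from 3: {0,1,3,4,5,6}
Adding (2,5): merges 3's component with another. Reachability grows.
After: nodes reachable from 3: {0,1,2,3,4,5,6}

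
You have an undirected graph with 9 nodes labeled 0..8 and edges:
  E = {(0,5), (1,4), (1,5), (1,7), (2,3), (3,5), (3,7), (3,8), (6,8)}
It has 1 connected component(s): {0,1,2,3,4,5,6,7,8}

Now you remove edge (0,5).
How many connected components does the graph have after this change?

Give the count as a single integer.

Initial component count: 1
Remove (0,5): it was a bridge. Count increases: 1 -> 2.
  After removal, components: {0} {1,2,3,4,5,6,7,8}
New component count: 2

Answer: 2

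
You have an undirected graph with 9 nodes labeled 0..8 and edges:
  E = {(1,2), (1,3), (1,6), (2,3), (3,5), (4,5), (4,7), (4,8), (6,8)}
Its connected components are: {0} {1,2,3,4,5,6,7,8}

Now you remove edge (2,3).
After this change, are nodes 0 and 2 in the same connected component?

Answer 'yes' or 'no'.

Answer: no

Derivation:
Initial components: {0} {1,2,3,4,5,6,7,8}
Removing edge (2,3): not a bridge — component count unchanged at 2.
New components: {0} {1,2,3,4,5,6,7,8}
Are 0 and 2 in the same component? no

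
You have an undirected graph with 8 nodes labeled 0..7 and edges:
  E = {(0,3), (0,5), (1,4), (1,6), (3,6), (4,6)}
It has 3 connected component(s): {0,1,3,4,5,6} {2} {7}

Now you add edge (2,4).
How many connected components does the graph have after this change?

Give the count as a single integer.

Initial component count: 3
Add (2,4): merges two components. Count decreases: 3 -> 2.
New component count: 2

Answer: 2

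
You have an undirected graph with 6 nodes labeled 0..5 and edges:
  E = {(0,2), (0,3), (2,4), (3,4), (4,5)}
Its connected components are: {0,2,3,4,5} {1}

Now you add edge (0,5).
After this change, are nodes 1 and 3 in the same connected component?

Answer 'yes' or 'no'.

Answer: no

Derivation:
Initial components: {0,2,3,4,5} {1}
Adding edge (0,5): both already in same component {0,2,3,4,5}. No change.
New components: {0,2,3,4,5} {1}
Are 1 and 3 in the same component? no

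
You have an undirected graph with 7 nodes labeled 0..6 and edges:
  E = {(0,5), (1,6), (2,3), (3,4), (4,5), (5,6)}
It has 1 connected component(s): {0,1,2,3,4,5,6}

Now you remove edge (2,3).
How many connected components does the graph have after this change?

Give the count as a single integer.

Answer: 2

Derivation:
Initial component count: 1
Remove (2,3): it was a bridge. Count increases: 1 -> 2.
  After removal, components: {0,1,3,4,5,6} {2}
New component count: 2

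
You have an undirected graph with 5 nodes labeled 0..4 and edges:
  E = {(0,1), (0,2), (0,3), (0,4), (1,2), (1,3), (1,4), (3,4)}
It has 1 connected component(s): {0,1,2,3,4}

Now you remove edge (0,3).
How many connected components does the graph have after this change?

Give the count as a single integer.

Initial component count: 1
Remove (0,3): not a bridge. Count unchanged: 1.
  After removal, components: {0,1,2,3,4}
New component count: 1

Answer: 1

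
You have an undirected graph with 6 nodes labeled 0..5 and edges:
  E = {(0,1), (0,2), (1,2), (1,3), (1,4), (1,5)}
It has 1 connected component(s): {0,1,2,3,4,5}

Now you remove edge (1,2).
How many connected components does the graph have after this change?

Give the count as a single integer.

Answer: 1

Derivation:
Initial component count: 1
Remove (1,2): not a bridge. Count unchanged: 1.
  After removal, components: {0,1,2,3,4,5}
New component count: 1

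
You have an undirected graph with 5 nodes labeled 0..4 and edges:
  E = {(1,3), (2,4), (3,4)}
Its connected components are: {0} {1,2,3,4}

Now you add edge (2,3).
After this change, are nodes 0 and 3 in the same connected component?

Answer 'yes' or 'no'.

Answer: no

Derivation:
Initial components: {0} {1,2,3,4}
Adding edge (2,3): both already in same component {1,2,3,4}. No change.
New components: {0} {1,2,3,4}
Are 0 and 3 in the same component? no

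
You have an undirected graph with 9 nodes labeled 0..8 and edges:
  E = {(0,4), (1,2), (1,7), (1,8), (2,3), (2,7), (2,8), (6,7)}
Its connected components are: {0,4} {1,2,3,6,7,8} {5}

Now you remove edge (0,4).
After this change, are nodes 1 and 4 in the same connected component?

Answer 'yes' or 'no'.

Answer: no

Derivation:
Initial components: {0,4} {1,2,3,6,7,8} {5}
Removing edge (0,4): it was a bridge — component count 3 -> 4.
New components: {0} {1,2,3,6,7,8} {4} {5}
Are 1 and 4 in the same component? no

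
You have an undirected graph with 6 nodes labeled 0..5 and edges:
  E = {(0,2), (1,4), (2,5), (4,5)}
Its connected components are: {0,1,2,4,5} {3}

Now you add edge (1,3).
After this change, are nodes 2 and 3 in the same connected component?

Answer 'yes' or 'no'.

Answer: yes

Derivation:
Initial components: {0,1,2,4,5} {3}
Adding edge (1,3): merges {0,1,2,4,5} and {3}.
New components: {0,1,2,3,4,5}
Are 2 and 3 in the same component? yes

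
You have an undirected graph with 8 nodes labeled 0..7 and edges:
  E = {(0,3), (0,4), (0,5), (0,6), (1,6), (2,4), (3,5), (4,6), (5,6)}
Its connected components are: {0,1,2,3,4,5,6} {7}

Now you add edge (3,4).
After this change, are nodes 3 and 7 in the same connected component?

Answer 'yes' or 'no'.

Answer: no

Derivation:
Initial components: {0,1,2,3,4,5,6} {7}
Adding edge (3,4): both already in same component {0,1,2,3,4,5,6}. No change.
New components: {0,1,2,3,4,5,6} {7}
Are 3 and 7 in the same component? no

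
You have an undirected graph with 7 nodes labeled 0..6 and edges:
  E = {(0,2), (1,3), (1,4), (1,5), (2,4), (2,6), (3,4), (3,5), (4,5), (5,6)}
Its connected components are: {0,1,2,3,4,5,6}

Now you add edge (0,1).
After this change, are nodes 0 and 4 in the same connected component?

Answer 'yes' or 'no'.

Answer: yes

Derivation:
Initial components: {0,1,2,3,4,5,6}
Adding edge (0,1): both already in same component {0,1,2,3,4,5,6}. No change.
New components: {0,1,2,3,4,5,6}
Are 0 and 4 in the same component? yes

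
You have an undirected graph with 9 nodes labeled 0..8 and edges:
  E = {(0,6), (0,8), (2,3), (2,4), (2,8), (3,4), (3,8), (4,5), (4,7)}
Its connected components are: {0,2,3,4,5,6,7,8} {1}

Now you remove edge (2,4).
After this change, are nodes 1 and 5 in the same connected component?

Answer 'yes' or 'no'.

Answer: no

Derivation:
Initial components: {0,2,3,4,5,6,7,8} {1}
Removing edge (2,4): not a bridge — component count unchanged at 2.
New components: {0,2,3,4,5,6,7,8} {1}
Are 1 and 5 in the same component? no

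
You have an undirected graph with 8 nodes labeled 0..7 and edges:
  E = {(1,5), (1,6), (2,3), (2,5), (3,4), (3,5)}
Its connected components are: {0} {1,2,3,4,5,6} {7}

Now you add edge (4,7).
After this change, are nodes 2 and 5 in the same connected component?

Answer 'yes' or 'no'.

Answer: yes

Derivation:
Initial components: {0} {1,2,3,4,5,6} {7}
Adding edge (4,7): merges {1,2,3,4,5,6} and {7}.
New components: {0} {1,2,3,4,5,6,7}
Are 2 and 5 in the same component? yes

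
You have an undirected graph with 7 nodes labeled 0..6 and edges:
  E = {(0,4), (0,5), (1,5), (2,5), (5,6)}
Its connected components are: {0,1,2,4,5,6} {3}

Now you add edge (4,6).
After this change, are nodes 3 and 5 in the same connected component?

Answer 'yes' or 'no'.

Answer: no

Derivation:
Initial components: {0,1,2,4,5,6} {3}
Adding edge (4,6): both already in same component {0,1,2,4,5,6}. No change.
New components: {0,1,2,4,5,6} {3}
Are 3 and 5 in the same component? no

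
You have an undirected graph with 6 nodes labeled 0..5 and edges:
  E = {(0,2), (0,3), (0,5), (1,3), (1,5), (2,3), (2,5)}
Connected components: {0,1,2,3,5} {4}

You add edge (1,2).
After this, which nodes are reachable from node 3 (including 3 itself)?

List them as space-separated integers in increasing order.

Before: nodes reachable from 3: {0,1,2,3,5}
Adding (1,2): both endpoints already in same component. Reachability from 3 unchanged.
After: nodes reachable from 3: {0,1,2,3,5}

Answer: 0 1 2 3 5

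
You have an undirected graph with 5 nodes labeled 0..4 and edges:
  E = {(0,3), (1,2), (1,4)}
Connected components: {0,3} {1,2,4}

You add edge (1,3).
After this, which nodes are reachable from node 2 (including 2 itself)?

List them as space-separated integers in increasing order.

Before: nodes reachable from 2: {1,2,4}
Adding (1,3): merges 2's component with another. Reachability grows.
After: nodes reachable from 2: {0,1,2,3,4}

Answer: 0 1 2 3 4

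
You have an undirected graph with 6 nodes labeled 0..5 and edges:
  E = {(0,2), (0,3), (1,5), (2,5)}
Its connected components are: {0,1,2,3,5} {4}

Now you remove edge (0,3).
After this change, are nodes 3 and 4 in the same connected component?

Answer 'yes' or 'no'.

Answer: no

Derivation:
Initial components: {0,1,2,3,5} {4}
Removing edge (0,3): it was a bridge — component count 2 -> 3.
New components: {0,1,2,5} {3} {4}
Are 3 and 4 in the same component? no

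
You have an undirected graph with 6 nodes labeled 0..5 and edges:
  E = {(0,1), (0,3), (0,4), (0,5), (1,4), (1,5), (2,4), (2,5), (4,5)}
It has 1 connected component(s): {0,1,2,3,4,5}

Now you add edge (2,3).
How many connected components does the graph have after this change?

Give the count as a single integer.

Answer: 1

Derivation:
Initial component count: 1
Add (2,3): endpoints already in same component. Count unchanged: 1.
New component count: 1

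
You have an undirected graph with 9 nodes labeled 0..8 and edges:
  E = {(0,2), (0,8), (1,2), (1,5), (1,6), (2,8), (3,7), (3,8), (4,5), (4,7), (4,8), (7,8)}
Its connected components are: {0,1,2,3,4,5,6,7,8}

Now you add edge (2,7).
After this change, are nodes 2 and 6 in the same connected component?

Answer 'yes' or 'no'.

Initial components: {0,1,2,3,4,5,6,7,8}
Adding edge (2,7): both already in same component {0,1,2,3,4,5,6,7,8}. No change.
New components: {0,1,2,3,4,5,6,7,8}
Are 2 and 6 in the same component? yes

Answer: yes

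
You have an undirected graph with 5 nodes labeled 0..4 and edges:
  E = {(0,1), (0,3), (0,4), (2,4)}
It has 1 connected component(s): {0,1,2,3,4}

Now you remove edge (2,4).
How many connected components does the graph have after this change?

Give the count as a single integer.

Initial component count: 1
Remove (2,4): it was a bridge. Count increases: 1 -> 2.
  After removal, components: {0,1,3,4} {2}
New component count: 2

Answer: 2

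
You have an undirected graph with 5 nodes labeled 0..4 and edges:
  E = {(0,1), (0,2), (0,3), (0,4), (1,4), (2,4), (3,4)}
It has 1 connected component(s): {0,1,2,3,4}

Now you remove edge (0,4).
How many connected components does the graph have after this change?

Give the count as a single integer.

Answer: 1

Derivation:
Initial component count: 1
Remove (0,4): not a bridge. Count unchanged: 1.
  After removal, components: {0,1,2,3,4}
New component count: 1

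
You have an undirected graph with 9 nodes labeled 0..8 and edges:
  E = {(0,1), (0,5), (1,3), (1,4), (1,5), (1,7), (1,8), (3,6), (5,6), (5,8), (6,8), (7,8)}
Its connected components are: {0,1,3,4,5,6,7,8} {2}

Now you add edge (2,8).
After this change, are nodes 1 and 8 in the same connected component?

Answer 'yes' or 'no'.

Initial components: {0,1,3,4,5,6,7,8} {2}
Adding edge (2,8): merges {2} and {0,1,3,4,5,6,7,8}.
New components: {0,1,2,3,4,5,6,7,8}
Are 1 and 8 in the same component? yes

Answer: yes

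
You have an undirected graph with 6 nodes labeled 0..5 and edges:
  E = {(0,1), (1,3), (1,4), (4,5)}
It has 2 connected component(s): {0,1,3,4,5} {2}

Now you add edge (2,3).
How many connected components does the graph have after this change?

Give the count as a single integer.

Answer: 1

Derivation:
Initial component count: 2
Add (2,3): merges two components. Count decreases: 2 -> 1.
New component count: 1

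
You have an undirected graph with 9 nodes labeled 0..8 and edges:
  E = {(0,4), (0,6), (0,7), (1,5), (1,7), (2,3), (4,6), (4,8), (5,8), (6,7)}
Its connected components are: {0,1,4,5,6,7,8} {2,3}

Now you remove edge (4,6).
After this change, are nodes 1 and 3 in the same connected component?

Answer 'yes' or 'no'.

Answer: no

Derivation:
Initial components: {0,1,4,5,6,7,8} {2,3}
Removing edge (4,6): not a bridge — component count unchanged at 2.
New components: {0,1,4,5,6,7,8} {2,3}
Are 1 and 3 in the same component? no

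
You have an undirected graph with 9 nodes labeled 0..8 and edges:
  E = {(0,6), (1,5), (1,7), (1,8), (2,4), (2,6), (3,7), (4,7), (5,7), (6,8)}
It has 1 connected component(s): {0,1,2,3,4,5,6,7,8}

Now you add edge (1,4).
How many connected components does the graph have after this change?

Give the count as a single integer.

Initial component count: 1
Add (1,4): endpoints already in same component. Count unchanged: 1.
New component count: 1

Answer: 1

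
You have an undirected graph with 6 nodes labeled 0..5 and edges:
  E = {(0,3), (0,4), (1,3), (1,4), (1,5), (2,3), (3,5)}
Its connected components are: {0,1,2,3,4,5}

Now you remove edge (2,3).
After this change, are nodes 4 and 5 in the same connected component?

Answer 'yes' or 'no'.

Initial components: {0,1,2,3,4,5}
Removing edge (2,3): it was a bridge — component count 1 -> 2.
New components: {0,1,3,4,5} {2}
Are 4 and 5 in the same component? yes

Answer: yes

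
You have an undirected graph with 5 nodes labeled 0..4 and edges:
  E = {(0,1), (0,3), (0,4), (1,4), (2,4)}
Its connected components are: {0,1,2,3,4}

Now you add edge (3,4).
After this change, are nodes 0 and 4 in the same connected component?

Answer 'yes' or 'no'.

Initial components: {0,1,2,3,4}
Adding edge (3,4): both already in same component {0,1,2,3,4}. No change.
New components: {0,1,2,3,4}
Are 0 and 4 in the same component? yes

Answer: yes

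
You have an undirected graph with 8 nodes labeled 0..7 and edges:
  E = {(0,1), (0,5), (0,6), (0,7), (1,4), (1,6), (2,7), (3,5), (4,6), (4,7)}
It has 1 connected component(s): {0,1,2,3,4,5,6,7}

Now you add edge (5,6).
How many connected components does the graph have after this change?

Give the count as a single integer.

Answer: 1

Derivation:
Initial component count: 1
Add (5,6): endpoints already in same component. Count unchanged: 1.
New component count: 1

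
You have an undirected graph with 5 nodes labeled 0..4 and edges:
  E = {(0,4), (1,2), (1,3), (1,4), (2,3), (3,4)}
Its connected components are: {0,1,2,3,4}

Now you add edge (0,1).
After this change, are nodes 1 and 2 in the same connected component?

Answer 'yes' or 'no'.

Answer: yes

Derivation:
Initial components: {0,1,2,3,4}
Adding edge (0,1): both already in same component {0,1,2,3,4}. No change.
New components: {0,1,2,3,4}
Are 1 and 2 in the same component? yes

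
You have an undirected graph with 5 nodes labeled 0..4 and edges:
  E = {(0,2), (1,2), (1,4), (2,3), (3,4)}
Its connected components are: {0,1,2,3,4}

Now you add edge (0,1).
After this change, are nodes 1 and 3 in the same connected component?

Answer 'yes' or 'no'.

Initial components: {0,1,2,3,4}
Adding edge (0,1): both already in same component {0,1,2,3,4}. No change.
New components: {0,1,2,3,4}
Are 1 and 3 in the same component? yes

Answer: yes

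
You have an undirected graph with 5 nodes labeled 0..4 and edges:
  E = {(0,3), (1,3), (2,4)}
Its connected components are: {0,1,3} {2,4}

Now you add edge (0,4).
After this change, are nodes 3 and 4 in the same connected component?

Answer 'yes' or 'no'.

Answer: yes

Derivation:
Initial components: {0,1,3} {2,4}
Adding edge (0,4): merges {0,1,3} and {2,4}.
New components: {0,1,2,3,4}
Are 3 and 4 in the same component? yes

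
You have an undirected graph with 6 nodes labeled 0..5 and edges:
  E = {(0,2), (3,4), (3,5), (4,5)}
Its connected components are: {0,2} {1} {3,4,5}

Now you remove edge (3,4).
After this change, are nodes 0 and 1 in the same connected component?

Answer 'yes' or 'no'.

Initial components: {0,2} {1} {3,4,5}
Removing edge (3,4): not a bridge — component count unchanged at 3.
New components: {0,2} {1} {3,4,5}
Are 0 and 1 in the same component? no

Answer: no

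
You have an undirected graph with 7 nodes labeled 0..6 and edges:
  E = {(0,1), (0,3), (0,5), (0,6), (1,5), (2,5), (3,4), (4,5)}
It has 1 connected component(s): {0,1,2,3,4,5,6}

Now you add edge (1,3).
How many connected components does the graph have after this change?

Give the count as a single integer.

Answer: 1

Derivation:
Initial component count: 1
Add (1,3): endpoints already in same component. Count unchanged: 1.
New component count: 1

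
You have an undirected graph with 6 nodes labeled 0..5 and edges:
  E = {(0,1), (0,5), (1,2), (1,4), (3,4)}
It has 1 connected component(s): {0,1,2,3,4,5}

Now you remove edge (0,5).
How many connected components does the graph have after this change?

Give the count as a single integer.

Answer: 2

Derivation:
Initial component count: 1
Remove (0,5): it was a bridge. Count increases: 1 -> 2.
  After removal, components: {0,1,2,3,4} {5}
New component count: 2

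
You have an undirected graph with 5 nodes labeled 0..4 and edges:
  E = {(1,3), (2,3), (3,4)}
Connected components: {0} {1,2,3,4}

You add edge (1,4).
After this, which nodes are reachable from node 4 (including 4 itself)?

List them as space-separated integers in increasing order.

Before: nodes reachable from 4: {1,2,3,4}
Adding (1,4): both endpoints already in same component. Reachability from 4 unchanged.
After: nodes reachable from 4: {1,2,3,4}

Answer: 1 2 3 4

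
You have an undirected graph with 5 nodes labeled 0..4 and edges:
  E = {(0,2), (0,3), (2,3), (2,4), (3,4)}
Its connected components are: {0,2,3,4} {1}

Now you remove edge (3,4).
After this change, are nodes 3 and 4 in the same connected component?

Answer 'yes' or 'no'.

Answer: yes

Derivation:
Initial components: {0,2,3,4} {1}
Removing edge (3,4): not a bridge — component count unchanged at 2.
New components: {0,2,3,4} {1}
Are 3 and 4 in the same component? yes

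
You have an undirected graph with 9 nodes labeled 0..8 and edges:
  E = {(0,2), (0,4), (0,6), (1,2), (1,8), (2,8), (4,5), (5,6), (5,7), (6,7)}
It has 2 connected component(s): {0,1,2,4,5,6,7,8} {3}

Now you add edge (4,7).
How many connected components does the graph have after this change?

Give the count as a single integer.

Answer: 2

Derivation:
Initial component count: 2
Add (4,7): endpoints already in same component. Count unchanged: 2.
New component count: 2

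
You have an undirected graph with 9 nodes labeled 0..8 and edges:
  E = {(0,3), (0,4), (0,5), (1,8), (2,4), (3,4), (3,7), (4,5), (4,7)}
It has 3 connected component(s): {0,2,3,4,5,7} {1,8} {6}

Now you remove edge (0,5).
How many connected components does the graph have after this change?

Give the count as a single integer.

Answer: 3

Derivation:
Initial component count: 3
Remove (0,5): not a bridge. Count unchanged: 3.
  After removal, components: {0,2,3,4,5,7} {1,8} {6}
New component count: 3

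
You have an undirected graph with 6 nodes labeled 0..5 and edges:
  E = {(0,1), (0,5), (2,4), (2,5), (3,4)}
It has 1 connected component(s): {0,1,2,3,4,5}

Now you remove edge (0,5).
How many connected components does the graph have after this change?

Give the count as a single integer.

Answer: 2

Derivation:
Initial component count: 1
Remove (0,5): it was a bridge. Count increases: 1 -> 2.
  After removal, components: {0,1} {2,3,4,5}
New component count: 2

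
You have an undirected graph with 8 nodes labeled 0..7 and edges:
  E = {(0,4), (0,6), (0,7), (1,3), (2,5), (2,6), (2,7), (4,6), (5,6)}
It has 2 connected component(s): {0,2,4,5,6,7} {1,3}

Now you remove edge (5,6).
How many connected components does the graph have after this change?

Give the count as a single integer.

Answer: 2

Derivation:
Initial component count: 2
Remove (5,6): not a bridge. Count unchanged: 2.
  After removal, components: {0,2,4,5,6,7} {1,3}
New component count: 2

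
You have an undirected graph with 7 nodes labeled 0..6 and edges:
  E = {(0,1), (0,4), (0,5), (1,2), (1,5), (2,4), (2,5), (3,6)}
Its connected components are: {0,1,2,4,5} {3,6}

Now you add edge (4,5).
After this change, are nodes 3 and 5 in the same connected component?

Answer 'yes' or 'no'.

Initial components: {0,1,2,4,5} {3,6}
Adding edge (4,5): both already in same component {0,1,2,4,5}. No change.
New components: {0,1,2,4,5} {3,6}
Are 3 and 5 in the same component? no

Answer: no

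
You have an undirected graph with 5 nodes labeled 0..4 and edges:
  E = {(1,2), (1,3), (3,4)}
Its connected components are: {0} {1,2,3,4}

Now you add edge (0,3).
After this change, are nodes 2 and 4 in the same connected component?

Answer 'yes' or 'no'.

Initial components: {0} {1,2,3,4}
Adding edge (0,3): merges {0} and {1,2,3,4}.
New components: {0,1,2,3,4}
Are 2 and 4 in the same component? yes

Answer: yes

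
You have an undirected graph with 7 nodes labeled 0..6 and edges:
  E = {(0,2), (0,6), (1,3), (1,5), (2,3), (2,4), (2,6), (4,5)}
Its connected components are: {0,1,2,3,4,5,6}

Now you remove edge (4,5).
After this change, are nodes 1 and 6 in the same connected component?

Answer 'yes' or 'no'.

Initial components: {0,1,2,3,4,5,6}
Removing edge (4,5): not a bridge — component count unchanged at 1.
New components: {0,1,2,3,4,5,6}
Are 1 and 6 in the same component? yes

Answer: yes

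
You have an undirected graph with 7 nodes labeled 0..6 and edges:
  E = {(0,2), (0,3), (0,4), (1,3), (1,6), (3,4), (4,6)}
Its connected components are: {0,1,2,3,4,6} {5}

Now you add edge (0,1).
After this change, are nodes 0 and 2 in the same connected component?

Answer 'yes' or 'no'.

Answer: yes

Derivation:
Initial components: {0,1,2,3,4,6} {5}
Adding edge (0,1): both already in same component {0,1,2,3,4,6}. No change.
New components: {0,1,2,3,4,6} {5}
Are 0 and 2 in the same component? yes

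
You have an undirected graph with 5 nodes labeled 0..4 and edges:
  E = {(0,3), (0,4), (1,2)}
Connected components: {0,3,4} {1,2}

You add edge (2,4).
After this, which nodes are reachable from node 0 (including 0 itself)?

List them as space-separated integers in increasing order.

Answer: 0 1 2 3 4

Derivation:
Before: nodes reachable from 0: {0,3,4}
Adding (2,4): merges 0's component with another. Reachability grows.
After: nodes reachable from 0: {0,1,2,3,4}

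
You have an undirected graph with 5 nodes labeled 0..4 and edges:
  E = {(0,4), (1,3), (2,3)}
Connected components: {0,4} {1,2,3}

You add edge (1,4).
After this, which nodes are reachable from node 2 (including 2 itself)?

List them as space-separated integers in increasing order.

Answer: 0 1 2 3 4

Derivation:
Before: nodes reachable from 2: {1,2,3}
Adding (1,4): merges 2's component with another. Reachability grows.
After: nodes reachable from 2: {0,1,2,3,4}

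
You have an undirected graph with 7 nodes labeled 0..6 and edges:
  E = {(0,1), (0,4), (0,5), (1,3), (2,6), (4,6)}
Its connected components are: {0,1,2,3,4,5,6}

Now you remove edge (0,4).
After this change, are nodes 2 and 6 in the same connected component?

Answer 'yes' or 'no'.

Answer: yes

Derivation:
Initial components: {0,1,2,3,4,5,6}
Removing edge (0,4): it was a bridge — component count 1 -> 2.
New components: {0,1,3,5} {2,4,6}
Are 2 and 6 in the same component? yes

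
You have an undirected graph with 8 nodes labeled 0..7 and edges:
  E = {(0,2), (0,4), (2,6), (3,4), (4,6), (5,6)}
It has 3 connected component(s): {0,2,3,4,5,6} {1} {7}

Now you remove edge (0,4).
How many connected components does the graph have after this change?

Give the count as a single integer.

Answer: 3

Derivation:
Initial component count: 3
Remove (0,4): not a bridge. Count unchanged: 3.
  After removal, components: {0,2,3,4,5,6} {1} {7}
New component count: 3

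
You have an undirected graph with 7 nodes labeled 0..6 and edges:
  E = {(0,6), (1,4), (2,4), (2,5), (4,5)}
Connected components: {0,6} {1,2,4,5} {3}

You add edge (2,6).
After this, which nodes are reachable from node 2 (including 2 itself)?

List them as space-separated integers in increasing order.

Answer: 0 1 2 4 5 6

Derivation:
Before: nodes reachable from 2: {1,2,4,5}
Adding (2,6): merges 2's component with another. Reachability grows.
After: nodes reachable from 2: {0,1,2,4,5,6}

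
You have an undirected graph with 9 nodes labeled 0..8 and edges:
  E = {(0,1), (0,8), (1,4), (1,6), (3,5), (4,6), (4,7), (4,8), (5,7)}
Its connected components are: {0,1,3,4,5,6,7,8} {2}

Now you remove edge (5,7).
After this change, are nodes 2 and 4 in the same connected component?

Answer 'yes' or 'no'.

Initial components: {0,1,3,4,5,6,7,8} {2}
Removing edge (5,7): it was a bridge — component count 2 -> 3.
New components: {0,1,4,6,7,8} {2} {3,5}
Are 2 and 4 in the same component? no

Answer: no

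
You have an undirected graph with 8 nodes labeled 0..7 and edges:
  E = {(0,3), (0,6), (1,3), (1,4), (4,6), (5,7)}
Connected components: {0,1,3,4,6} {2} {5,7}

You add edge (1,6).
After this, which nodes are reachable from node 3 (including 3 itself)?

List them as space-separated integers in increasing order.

Answer: 0 1 3 4 6

Derivation:
Before: nodes reachable from 3: {0,1,3,4,6}
Adding (1,6): both endpoints already in same component. Reachability from 3 unchanged.
After: nodes reachable from 3: {0,1,3,4,6}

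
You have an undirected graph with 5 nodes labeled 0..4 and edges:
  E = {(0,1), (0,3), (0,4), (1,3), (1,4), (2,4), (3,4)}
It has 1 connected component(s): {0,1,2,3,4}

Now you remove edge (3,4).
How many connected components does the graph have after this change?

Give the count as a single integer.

Answer: 1

Derivation:
Initial component count: 1
Remove (3,4): not a bridge. Count unchanged: 1.
  After removal, components: {0,1,2,3,4}
New component count: 1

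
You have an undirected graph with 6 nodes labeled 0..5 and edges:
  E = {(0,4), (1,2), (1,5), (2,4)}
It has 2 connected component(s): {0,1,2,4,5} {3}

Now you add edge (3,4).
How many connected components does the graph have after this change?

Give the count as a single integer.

Answer: 1

Derivation:
Initial component count: 2
Add (3,4): merges two components. Count decreases: 2 -> 1.
New component count: 1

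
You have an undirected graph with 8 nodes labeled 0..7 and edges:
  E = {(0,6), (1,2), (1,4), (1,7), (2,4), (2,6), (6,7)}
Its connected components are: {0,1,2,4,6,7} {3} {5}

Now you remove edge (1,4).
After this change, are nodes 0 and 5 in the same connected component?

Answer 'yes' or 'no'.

Answer: no

Derivation:
Initial components: {0,1,2,4,6,7} {3} {5}
Removing edge (1,4): not a bridge — component count unchanged at 3.
New components: {0,1,2,4,6,7} {3} {5}
Are 0 and 5 in the same component? no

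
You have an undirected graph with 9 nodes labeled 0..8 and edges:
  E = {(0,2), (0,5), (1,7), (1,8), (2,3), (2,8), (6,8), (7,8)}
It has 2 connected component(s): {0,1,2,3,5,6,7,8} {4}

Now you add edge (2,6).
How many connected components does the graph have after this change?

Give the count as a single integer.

Initial component count: 2
Add (2,6): endpoints already in same component. Count unchanged: 2.
New component count: 2

Answer: 2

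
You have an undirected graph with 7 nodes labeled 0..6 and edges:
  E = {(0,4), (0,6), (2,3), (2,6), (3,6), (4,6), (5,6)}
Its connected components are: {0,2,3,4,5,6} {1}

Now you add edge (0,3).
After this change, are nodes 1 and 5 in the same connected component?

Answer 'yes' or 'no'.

Initial components: {0,2,3,4,5,6} {1}
Adding edge (0,3): both already in same component {0,2,3,4,5,6}. No change.
New components: {0,2,3,4,5,6} {1}
Are 1 and 5 in the same component? no

Answer: no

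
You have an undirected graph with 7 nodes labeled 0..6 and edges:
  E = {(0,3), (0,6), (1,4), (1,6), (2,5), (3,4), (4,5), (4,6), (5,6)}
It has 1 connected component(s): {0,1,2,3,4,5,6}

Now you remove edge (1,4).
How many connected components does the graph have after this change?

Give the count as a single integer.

Initial component count: 1
Remove (1,4): not a bridge. Count unchanged: 1.
  After removal, components: {0,1,2,3,4,5,6}
New component count: 1

Answer: 1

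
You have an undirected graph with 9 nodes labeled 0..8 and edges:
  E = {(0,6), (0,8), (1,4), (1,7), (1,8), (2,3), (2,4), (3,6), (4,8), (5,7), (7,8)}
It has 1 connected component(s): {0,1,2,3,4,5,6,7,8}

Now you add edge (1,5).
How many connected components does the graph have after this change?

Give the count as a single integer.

Initial component count: 1
Add (1,5): endpoints already in same component. Count unchanged: 1.
New component count: 1

Answer: 1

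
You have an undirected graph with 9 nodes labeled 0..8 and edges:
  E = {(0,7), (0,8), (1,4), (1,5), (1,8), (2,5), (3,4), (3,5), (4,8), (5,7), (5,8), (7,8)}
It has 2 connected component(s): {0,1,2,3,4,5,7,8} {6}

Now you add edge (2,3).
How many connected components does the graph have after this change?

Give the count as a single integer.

Initial component count: 2
Add (2,3): endpoints already in same component. Count unchanged: 2.
New component count: 2

Answer: 2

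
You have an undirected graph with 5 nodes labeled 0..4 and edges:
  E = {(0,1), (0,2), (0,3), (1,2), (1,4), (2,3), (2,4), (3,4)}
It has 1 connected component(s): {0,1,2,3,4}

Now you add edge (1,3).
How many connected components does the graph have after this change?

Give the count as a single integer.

Initial component count: 1
Add (1,3): endpoints already in same component. Count unchanged: 1.
New component count: 1

Answer: 1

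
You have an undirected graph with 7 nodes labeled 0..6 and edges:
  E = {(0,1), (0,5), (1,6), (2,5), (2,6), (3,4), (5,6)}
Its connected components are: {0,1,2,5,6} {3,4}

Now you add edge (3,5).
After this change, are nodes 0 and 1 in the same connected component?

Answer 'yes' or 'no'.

Initial components: {0,1,2,5,6} {3,4}
Adding edge (3,5): merges {3,4} and {0,1,2,5,6}.
New components: {0,1,2,3,4,5,6}
Are 0 and 1 in the same component? yes

Answer: yes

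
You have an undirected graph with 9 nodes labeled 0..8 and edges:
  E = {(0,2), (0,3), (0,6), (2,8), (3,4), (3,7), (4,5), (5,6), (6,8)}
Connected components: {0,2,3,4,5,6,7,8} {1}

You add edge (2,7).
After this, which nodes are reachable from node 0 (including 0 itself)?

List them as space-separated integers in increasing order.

Before: nodes reachable from 0: {0,2,3,4,5,6,7,8}
Adding (2,7): both endpoints already in same component. Reachability from 0 unchanged.
After: nodes reachable from 0: {0,2,3,4,5,6,7,8}

Answer: 0 2 3 4 5 6 7 8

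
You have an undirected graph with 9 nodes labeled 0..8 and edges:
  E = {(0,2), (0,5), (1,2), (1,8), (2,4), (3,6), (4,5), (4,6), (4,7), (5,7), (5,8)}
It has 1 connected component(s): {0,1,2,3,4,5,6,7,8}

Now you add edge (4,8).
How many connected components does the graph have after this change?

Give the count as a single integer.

Initial component count: 1
Add (4,8): endpoints already in same component. Count unchanged: 1.
New component count: 1

Answer: 1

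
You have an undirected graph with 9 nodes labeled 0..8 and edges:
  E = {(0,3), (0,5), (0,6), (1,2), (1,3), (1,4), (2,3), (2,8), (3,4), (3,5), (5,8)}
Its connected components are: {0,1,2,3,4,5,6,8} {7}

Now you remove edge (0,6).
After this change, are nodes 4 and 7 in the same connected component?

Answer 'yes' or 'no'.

Initial components: {0,1,2,3,4,5,6,8} {7}
Removing edge (0,6): it was a bridge — component count 2 -> 3.
New components: {0,1,2,3,4,5,8} {6} {7}
Are 4 and 7 in the same component? no

Answer: no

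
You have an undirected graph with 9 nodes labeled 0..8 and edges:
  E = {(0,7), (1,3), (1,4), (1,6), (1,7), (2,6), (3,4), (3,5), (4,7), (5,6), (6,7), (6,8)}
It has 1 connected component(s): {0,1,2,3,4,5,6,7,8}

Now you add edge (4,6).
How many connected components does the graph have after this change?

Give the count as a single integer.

Answer: 1

Derivation:
Initial component count: 1
Add (4,6): endpoints already in same component. Count unchanged: 1.
New component count: 1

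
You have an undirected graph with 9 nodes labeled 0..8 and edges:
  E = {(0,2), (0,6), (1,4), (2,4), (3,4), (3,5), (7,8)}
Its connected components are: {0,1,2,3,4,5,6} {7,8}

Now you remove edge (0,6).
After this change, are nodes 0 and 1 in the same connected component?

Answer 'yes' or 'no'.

Answer: yes

Derivation:
Initial components: {0,1,2,3,4,5,6} {7,8}
Removing edge (0,6): it was a bridge — component count 2 -> 3.
New components: {0,1,2,3,4,5} {6} {7,8}
Are 0 and 1 in the same component? yes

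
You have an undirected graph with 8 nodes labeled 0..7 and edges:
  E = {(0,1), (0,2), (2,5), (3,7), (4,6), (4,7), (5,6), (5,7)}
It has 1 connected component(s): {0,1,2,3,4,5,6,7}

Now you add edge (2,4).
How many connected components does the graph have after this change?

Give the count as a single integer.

Initial component count: 1
Add (2,4): endpoints already in same component. Count unchanged: 1.
New component count: 1

Answer: 1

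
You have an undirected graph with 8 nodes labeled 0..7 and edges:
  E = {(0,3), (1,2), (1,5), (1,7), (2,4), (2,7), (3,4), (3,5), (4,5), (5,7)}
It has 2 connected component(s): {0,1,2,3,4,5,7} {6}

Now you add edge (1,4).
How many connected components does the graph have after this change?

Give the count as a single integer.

Answer: 2

Derivation:
Initial component count: 2
Add (1,4): endpoints already in same component. Count unchanged: 2.
New component count: 2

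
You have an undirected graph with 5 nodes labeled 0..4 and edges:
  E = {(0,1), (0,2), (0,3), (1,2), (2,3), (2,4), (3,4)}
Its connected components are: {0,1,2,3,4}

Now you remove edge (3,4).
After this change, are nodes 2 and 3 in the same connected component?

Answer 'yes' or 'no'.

Answer: yes

Derivation:
Initial components: {0,1,2,3,4}
Removing edge (3,4): not a bridge — component count unchanged at 1.
New components: {0,1,2,3,4}
Are 2 and 3 in the same component? yes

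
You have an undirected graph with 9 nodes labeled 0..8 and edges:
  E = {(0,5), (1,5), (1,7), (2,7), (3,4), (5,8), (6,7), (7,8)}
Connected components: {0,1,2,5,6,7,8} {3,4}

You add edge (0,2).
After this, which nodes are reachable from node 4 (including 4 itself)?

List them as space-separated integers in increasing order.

Answer: 3 4

Derivation:
Before: nodes reachable from 4: {3,4}
Adding (0,2): both endpoints already in same component. Reachability from 4 unchanged.
After: nodes reachable from 4: {3,4}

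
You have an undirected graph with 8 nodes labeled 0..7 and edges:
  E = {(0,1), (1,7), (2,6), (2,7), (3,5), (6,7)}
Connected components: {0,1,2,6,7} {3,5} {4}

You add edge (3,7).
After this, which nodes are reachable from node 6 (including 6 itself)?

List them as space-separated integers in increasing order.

Before: nodes reachable from 6: {0,1,2,6,7}
Adding (3,7): merges 6's component with another. Reachability grows.
After: nodes reachable from 6: {0,1,2,3,5,6,7}

Answer: 0 1 2 3 5 6 7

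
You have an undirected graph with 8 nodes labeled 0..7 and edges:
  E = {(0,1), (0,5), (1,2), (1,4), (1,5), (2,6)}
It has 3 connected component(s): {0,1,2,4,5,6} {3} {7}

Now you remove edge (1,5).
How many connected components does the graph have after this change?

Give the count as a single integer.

Answer: 3

Derivation:
Initial component count: 3
Remove (1,5): not a bridge. Count unchanged: 3.
  After removal, components: {0,1,2,4,5,6} {3} {7}
New component count: 3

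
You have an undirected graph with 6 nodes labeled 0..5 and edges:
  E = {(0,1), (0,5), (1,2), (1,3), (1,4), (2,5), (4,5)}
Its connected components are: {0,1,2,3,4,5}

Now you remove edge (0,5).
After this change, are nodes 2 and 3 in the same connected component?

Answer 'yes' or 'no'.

Initial components: {0,1,2,3,4,5}
Removing edge (0,5): not a bridge — component count unchanged at 1.
New components: {0,1,2,3,4,5}
Are 2 and 3 in the same component? yes

Answer: yes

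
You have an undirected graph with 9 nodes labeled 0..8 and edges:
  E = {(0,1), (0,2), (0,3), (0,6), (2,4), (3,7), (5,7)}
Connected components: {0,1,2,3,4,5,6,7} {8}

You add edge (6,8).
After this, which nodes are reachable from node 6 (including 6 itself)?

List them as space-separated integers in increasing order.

Before: nodes reachable from 6: {0,1,2,3,4,5,6,7}
Adding (6,8): merges 6's component with another. Reachability grows.
After: nodes reachable from 6: {0,1,2,3,4,5,6,7,8}

Answer: 0 1 2 3 4 5 6 7 8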